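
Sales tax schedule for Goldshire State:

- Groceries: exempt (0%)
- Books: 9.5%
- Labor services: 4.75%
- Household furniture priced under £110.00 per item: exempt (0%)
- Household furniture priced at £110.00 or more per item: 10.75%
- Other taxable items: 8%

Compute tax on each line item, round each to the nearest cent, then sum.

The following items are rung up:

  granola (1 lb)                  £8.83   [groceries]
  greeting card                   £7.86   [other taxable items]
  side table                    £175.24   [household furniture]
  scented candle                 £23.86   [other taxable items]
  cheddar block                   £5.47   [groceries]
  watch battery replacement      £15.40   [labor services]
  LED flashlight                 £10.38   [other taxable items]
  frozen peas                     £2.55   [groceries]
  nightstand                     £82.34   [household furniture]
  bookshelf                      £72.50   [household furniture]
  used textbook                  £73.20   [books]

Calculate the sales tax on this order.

£29.89

Granola (1 lb) £8.83: groceries → 0% → £0.00
Greeting card £7.86: other taxable items → 8% → £0.63
Side table £175.24: household furniture, £110.00 or more → 10.75% → £18.84
Scented candle £23.86: other taxable items → 8% → £1.91
Cheddar block £5.47: groceries → 0% → £0.00
Watch battery replacement £15.40: labor services → 4.75% → £0.73
LED flashlight £10.38: other taxable items → 8% → £0.83
Frozen peas £2.55: groceries → 0% → £0.00
Nightstand £82.34: household furniture, under £110.00 → 0% → £0.00
Bookshelf £72.50: household furniture, under £110.00 → 0% → £0.00
Used textbook £73.20: books → 9.5% → £6.95
Total tax = £0.63 + £18.84 + £1.91 + £0.73 + £0.83 + £6.95 = £29.89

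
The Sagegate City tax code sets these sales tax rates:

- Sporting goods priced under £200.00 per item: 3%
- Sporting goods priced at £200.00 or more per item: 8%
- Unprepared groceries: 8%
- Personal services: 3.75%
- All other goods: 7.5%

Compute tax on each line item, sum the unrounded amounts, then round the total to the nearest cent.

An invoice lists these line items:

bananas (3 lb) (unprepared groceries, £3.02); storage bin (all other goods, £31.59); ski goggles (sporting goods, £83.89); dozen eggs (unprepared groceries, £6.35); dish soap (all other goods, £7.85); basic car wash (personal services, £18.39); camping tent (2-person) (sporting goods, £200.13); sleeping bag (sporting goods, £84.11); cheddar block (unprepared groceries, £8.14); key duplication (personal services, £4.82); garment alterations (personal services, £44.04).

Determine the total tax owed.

£27.93

Bananas (3 lb) £3.02: unprepared groceries → 8% → £0.2416
Storage bin £31.59: all other goods → 7.5% → £2.36925
Ski goggles £83.89: sporting goods, under £200.00 → 3% → £2.5167
Dozen eggs £6.35: unprepared groceries → 8% → £0.508
Dish soap £7.85: all other goods → 7.5% → £0.58875
Basic car wash £18.39: personal services → 3.75% → £0.689625
Camping tent (2-person) £200.13: sporting goods, £200.00 or more → 8% → £16.0104
Sleeping bag £84.11: sporting goods, under £200.00 → 3% → £2.5233
Cheddar block £8.14: unprepared groceries → 8% → £0.6512
Key duplication £4.82: personal services → 3.75% → £0.18075
Garment alterations £44.04: personal services → 3.75% → £1.6515
Unrounded tax sum = £27.931075 → £27.93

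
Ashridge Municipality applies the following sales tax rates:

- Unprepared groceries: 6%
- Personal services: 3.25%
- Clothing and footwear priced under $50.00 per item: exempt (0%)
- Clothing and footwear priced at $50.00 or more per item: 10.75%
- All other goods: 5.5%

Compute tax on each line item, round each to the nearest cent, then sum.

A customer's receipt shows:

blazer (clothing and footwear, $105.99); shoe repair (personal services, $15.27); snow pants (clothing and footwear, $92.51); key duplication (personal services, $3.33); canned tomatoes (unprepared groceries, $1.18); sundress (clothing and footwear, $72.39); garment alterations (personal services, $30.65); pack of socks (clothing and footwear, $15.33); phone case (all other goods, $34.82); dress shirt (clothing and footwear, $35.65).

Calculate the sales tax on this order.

Blazer $105.99: clothing and footwear, $50.00 or more → 10.75% → $11.39
Shoe repair $15.27: personal services → 3.25% → $0.50
Snow pants $92.51: clothing and footwear, $50.00 or more → 10.75% → $9.94
Key duplication $3.33: personal services → 3.25% → $0.11
Canned tomatoes $1.18: unprepared groceries → 6% → $0.07
Sundress $72.39: clothing and footwear, $50.00 or more → 10.75% → $7.78
Garment alterations $30.65: personal services → 3.25% → $1.00
Pack of socks $15.33: clothing and footwear, under $50.00 → 0% → $0.00
Phone case $34.82: all other goods → 5.5% → $1.92
Dress shirt $35.65: clothing and footwear, under $50.00 → 0% → $0.00
Total tax = $11.39 + $0.50 + $9.94 + $0.11 + $0.07 + $7.78 + $1.00 + $1.92 = $32.71

$32.71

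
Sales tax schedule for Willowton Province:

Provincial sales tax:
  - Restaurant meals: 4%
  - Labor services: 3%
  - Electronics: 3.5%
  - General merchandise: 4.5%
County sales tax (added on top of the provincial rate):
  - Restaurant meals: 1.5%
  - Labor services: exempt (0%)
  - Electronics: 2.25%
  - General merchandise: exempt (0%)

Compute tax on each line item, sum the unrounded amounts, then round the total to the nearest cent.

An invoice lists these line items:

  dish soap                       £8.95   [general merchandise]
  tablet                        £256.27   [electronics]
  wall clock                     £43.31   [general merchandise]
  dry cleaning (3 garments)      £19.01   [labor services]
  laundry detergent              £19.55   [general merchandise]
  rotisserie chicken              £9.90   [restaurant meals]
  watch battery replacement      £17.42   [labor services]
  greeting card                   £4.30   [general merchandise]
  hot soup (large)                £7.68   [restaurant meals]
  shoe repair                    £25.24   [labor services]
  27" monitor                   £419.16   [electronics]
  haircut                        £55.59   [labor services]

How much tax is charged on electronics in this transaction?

Tablet £256.27: electronics → 3.5% + 2.25% county = 5.75% → £14.735525
27" monitor £419.16: electronics → 3.5% + 2.25% county = 5.75% → £24.1017
Tax on electronics: unrounded sum = £38.837225 → £38.84

£38.84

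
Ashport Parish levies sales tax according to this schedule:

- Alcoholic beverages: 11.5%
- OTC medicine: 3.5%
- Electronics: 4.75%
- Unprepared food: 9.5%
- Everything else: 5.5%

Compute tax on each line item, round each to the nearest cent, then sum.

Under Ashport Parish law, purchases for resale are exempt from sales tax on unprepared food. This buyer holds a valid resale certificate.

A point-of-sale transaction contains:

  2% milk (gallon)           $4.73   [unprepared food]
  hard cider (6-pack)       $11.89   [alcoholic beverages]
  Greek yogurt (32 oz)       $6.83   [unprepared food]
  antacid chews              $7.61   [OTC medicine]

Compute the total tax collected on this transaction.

$1.64

2% milk (gallon) $4.73: unprepared food, buyer-exempt → 0% → $0.00
Hard cider (6-pack) $11.89: alcoholic beverages → 11.5% → $1.37
Greek yogurt (32 oz) $6.83: unprepared food, buyer-exempt → 0% → $0.00
Antacid chews $7.61: OTC medicine → 3.5% → $0.27
Total tax = $1.37 + $0.27 = $1.64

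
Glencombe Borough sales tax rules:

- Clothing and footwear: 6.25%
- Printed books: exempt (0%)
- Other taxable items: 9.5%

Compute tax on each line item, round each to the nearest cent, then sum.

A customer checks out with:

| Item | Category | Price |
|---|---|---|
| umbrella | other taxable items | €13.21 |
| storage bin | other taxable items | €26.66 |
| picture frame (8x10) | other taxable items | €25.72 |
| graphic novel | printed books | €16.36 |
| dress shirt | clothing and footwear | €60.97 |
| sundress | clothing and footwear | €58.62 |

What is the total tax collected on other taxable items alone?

€6.22

Umbrella €13.21: other taxable items → 9.5% → €1.25
Storage bin €26.66: other taxable items → 9.5% → €2.53
Picture frame (8x10) €25.72: other taxable items → 9.5% → €2.44
Tax on other taxable items = €1.25 + €2.53 + €2.44 = €6.22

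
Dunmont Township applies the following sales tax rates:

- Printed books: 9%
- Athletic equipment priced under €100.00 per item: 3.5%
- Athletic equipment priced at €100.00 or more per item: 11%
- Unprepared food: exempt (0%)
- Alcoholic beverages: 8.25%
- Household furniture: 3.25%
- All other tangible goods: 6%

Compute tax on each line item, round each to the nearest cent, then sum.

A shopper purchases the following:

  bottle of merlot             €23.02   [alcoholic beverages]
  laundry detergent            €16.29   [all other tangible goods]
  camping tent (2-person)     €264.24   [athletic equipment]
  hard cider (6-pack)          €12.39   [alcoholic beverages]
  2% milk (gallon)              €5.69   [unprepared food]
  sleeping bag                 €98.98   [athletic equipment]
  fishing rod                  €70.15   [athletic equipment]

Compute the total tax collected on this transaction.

Bottle of merlot €23.02: alcoholic beverages → 8.25% → €1.90
Laundry detergent €16.29: all other tangible goods → 6% → €0.98
Camping tent (2-person) €264.24: athletic equipment, €100.00 or more → 11% → €29.07
Hard cider (6-pack) €12.39: alcoholic beverages → 8.25% → €1.02
2% milk (gallon) €5.69: unprepared food → 0% → €0.00
Sleeping bag €98.98: athletic equipment, under €100.00 → 3.5% → €3.46
Fishing rod €70.15: athletic equipment, under €100.00 → 3.5% → €2.46
Total tax = €1.90 + €0.98 + €29.07 + €1.02 + €3.46 + €2.46 = €38.89

€38.89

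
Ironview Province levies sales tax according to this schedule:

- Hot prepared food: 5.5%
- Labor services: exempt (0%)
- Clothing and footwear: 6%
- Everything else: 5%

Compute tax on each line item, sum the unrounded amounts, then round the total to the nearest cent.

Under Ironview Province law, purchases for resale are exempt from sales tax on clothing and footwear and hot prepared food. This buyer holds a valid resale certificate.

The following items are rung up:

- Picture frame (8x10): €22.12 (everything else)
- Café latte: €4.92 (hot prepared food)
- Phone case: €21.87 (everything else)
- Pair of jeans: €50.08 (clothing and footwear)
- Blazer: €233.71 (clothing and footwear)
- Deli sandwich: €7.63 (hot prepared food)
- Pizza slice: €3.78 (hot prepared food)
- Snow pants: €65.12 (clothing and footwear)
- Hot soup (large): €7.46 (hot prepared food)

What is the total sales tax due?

Picture frame (8x10) €22.12: everything else → 5% → €1.106
Café latte €4.92: hot prepared food, buyer-exempt → 0% → €0.00
Phone case €21.87: everything else → 5% → €1.0935
Pair of jeans €50.08: clothing and footwear, buyer-exempt → 0% → €0.00
Blazer €233.71: clothing and footwear, buyer-exempt → 0% → €0.00
Deli sandwich €7.63: hot prepared food, buyer-exempt → 0% → €0.00
Pizza slice €3.78: hot prepared food, buyer-exempt → 0% → €0.00
Snow pants €65.12: clothing and footwear, buyer-exempt → 0% → €0.00
Hot soup (large) €7.46: hot prepared food, buyer-exempt → 0% → €0.00
Unrounded tax sum = €2.1995 → €2.20

€2.20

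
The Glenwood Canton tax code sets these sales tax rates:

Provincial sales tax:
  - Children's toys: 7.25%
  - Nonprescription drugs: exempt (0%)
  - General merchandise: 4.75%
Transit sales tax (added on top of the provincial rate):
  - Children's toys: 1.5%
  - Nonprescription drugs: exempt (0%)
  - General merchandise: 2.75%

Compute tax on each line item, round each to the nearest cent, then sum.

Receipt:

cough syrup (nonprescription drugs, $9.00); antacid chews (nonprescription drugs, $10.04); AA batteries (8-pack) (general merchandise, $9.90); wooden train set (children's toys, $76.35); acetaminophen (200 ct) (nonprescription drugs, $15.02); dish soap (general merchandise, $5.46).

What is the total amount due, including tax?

Cough syrup $9.00: nonprescription drugs → 0% + 0% transit = 0% → $0.00
Antacid chews $10.04: nonprescription drugs → 0% + 0% transit = 0% → $0.00
AA batteries (8-pack) $9.90: general merchandise → 4.75% + 2.75% transit = 7.5% → $0.74
Wooden train set $76.35: children's toys → 7.25% + 1.5% transit = 8.75% → $6.68
Acetaminophen (200 ct) $15.02: nonprescription drugs → 0% + 0% transit = 0% → $0.00
Dish soap $5.46: general merchandise → 4.75% + 2.75% transit = 7.5% → $0.41
Subtotal = $125.77; tax = $7.83; total due = $133.60

$133.60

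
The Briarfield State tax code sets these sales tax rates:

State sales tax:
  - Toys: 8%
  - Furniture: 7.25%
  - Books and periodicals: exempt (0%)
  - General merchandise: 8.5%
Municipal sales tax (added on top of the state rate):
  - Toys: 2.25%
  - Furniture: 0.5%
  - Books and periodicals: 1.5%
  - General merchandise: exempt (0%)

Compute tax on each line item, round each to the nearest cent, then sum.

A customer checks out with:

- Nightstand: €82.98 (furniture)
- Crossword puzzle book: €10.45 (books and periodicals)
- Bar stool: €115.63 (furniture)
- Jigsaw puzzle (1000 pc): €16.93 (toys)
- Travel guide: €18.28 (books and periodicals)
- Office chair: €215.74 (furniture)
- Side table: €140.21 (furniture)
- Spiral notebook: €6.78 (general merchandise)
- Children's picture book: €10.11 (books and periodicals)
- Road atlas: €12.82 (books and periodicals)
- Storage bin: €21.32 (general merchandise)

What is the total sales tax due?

Nightstand €82.98: furniture → 7.25% + 0.5% municipal = 7.75% → €6.43
Crossword puzzle book €10.45: books and periodicals → 0% + 1.5% municipal = 1.5% → €0.16
Bar stool €115.63: furniture → 7.25% + 0.5% municipal = 7.75% → €8.96
Jigsaw puzzle (1000 pc) €16.93: toys → 8% + 2.25% municipal = 10.25% → €1.74
Travel guide €18.28: books and periodicals → 0% + 1.5% municipal = 1.5% → €0.27
Office chair €215.74: furniture → 7.25% + 0.5% municipal = 7.75% → €16.72
Side table €140.21: furniture → 7.25% + 0.5% municipal = 7.75% → €10.87
Spiral notebook €6.78: general merchandise → 8.5% + 0% municipal = 8.5% → €0.58
Children's picture book €10.11: books and periodicals → 0% + 1.5% municipal = 1.5% → €0.15
Road atlas €12.82: books and periodicals → 0% + 1.5% municipal = 1.5% → €0.19
Storage bin €21.32: general merchandise → 8.5% + 0% municipal = 8.5% → €1.81
Total tax = €6.43 + €0.16 + €8.96 + €1.74 + €0.27 + €16.72 + €10.87 + €0.58 + €0.15 + €0.19 + €1.81 = €47.88

€47.88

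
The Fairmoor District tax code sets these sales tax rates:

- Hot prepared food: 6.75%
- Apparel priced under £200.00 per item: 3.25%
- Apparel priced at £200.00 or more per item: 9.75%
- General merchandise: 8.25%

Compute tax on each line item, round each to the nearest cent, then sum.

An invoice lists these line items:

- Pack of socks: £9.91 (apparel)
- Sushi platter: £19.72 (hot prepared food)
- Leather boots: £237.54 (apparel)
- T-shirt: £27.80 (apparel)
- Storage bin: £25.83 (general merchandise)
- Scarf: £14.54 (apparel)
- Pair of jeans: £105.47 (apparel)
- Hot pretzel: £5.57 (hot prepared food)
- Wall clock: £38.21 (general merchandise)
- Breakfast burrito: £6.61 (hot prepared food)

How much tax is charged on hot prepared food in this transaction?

Sushi platter £19.72: hot prepared food → 6.75% → £1.33
Hot pretzel £5.57: hot prepared food → 6.75% → £0.38
Breakfast burrito £6.61: hot prepared food → 6.75% → £0.45
Tax on hot prepared food = £1.33 + £0.38 + £0.45 = £2.16

£2.16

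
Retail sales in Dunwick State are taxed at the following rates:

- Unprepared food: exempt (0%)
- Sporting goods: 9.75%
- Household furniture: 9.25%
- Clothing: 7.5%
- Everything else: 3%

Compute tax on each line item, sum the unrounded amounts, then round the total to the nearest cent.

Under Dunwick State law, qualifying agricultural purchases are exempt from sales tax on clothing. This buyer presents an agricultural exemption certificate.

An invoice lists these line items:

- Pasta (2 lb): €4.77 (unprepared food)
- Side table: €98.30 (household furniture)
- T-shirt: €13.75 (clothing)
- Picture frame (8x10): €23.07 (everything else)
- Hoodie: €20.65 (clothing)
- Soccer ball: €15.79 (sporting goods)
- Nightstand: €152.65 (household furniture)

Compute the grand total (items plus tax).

Pasta (2 lb) €4.77: unprepared food → 0% → €0.00
Side table €98.30: household furniture → 9.25% → €9.09275
T-shirt €13.75: clothing, buyer-exempt → 0% → €0.00
Picture frame (8x10) €23.07: everything else → 3% → €0.6921
Hoodie €20.65: clothing, buyer-exempt → 0% → €0.00
Soccer ball €15.79: sporting goods → 9.75% → €1.539525
Nightstand €152.65: household furniture → 9.25% → €14.120125
Subtotal = €328.98; unrounded tax = €25.4445 → €25.44; total due = €354.42

€354.42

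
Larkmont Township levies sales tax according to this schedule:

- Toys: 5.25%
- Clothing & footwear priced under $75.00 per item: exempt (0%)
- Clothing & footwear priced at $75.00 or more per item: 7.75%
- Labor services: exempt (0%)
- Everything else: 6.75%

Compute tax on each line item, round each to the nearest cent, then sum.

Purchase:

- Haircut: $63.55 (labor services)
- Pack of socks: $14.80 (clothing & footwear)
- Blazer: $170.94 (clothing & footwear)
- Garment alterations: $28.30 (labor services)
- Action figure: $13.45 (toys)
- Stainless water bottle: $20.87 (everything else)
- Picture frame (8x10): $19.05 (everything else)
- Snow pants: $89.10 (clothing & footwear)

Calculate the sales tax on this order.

$23.57

Haircut $63.55: labor services → 0% → $0.00
Pack of socks $14.80: clothing & footwear, under $75.00 → 0% → $0.00
Blazer $170.94: clothing & footwear, $75.00 or more → 7.75% → $13.25
Garment alterations $28.30: labor services → 0% → $0.00
Action figure $13.45: toys → 5.25% → $0.71
Stainless water bottle $20.87: everything else → 6.75% → $1.41
Picture frame (8x10) $19.05: everything else → 6.75% → $1.29
Snow pants $89.10: clothing & footwear, $75.00 or more → 7.75% → $6.91
Total tax = $13.25 + $0.71 + $1.41 + $1.29 + $6.91 = $23.57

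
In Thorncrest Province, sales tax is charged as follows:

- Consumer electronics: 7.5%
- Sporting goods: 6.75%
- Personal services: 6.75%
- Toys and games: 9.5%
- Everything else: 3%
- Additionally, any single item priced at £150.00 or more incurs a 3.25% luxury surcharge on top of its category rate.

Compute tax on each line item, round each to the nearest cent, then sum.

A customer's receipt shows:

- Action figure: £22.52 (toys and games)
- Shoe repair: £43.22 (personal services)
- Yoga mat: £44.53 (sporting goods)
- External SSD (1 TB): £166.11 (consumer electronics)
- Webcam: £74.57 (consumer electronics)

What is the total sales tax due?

£31.52

Action figure £22.52: toys and games → 9.5% → £2.14
Shoe repair £43.22: personal services → 6.75% → £2.92
Yoga mat £44.53: sporting goods → 6.75% → £3.01
External SSD (1 TB) £166.11: consumer electronics → 7.5% + 3.25% surcharge = 10.75% → £17.86
Webcam £74.57: consumer electronics → 7.5% → £5.59
Total tax = £2.14 + £2.92 + £3.01 + £17.86 + £5.59 = £31.52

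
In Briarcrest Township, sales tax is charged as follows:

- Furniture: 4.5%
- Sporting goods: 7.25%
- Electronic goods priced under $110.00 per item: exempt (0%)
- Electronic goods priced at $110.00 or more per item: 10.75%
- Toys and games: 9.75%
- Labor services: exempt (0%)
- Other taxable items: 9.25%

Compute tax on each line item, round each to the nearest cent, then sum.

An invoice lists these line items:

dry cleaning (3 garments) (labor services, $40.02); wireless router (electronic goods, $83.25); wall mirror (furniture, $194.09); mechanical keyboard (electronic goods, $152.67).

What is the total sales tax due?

Dry cleaning (3 garments) $40.02: labor services → 0% → $0.00
Wireless router $83.25: electronic goods, under $110.00 → 0% → $0.00
Wall mirror $194.09: furniture → 4.5% → $8.73
Mechanical keyboard $152.67: electronic goods, $110.00 or more → 10.75% → $16.41
Total tax = $8.73 + $16.41 = $25.14

$25.14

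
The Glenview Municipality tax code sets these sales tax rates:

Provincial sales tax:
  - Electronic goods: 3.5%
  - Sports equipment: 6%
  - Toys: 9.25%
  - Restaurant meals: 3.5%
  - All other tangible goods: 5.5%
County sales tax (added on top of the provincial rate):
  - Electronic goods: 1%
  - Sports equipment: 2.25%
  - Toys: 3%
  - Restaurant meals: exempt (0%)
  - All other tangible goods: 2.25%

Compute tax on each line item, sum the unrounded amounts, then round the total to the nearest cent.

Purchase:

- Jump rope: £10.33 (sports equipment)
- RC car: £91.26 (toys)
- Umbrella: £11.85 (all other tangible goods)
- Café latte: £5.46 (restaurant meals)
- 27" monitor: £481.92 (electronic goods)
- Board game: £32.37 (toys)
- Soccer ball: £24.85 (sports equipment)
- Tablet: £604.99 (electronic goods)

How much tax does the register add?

Jump rope £10.33: sports equipment → 6% + 2.25% county = 8.25% → £0.852225
RC car £91.26: toys → 9.25% + 3% county = 12.25% → £11.17935
Umbrella £11.85: all other tangible goods → 5.5% + 2.25% county = 7.75% → £0.918375
Café latte £5.46: restaurant meals → 3.5% + 0% county = 3.5% → £0.1911
27" monitor £481.92: electronic goods → 3.5% + 1% county = 4.5% → £21.6864
Board game £32.37: toys → 9.25% + 3% county = 12.25% → £3.965325
Soccer ball £24.85: sports equipment → 6% + 2.25% county = 8.25% → £2.050125
Tablet £604.99: electronic goods → 3.5% + 1% county = 4.5% → £27.22455
Unrounded tax sum = £68.06745 → £68.07

£68.07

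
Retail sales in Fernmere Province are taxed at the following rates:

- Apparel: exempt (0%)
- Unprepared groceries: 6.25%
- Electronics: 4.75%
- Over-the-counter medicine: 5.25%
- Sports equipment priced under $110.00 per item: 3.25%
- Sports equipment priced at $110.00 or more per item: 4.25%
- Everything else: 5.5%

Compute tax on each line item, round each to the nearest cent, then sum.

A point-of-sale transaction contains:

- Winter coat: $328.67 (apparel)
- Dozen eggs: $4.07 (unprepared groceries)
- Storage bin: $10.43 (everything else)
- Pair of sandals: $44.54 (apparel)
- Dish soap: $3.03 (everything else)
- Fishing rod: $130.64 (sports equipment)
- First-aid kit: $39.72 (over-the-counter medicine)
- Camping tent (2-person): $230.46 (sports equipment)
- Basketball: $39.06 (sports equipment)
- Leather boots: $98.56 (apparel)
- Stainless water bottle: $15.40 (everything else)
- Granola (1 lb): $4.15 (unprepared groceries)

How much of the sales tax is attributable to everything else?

$1.59

Storage bin $10.43: everything else → 5.5% → $0.57
Dish soap $3.03: everything else → 5.5% → $0.17
Stainless water bottle $15.40: everything else → 5.5% → $0.85
Tax on everything else = $0.57 + $0.17 + $0.85 = $1.59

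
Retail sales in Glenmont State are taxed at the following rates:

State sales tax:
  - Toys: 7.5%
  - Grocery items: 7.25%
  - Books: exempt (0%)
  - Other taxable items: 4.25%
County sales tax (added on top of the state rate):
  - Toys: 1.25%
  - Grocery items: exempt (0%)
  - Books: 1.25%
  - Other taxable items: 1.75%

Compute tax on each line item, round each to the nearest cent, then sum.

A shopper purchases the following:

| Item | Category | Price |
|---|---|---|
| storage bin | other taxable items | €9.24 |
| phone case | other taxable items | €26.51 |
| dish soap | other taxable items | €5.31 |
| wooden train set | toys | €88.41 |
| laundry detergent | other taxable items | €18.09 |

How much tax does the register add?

Storage bin €9.24: other taxable items → 4.25% + 1.75% county = 6% → €0.55
Phone case €26.51: other taxable items → 4.25% + 1.75% county = 6% → €1.59
Dish soap €5.31: other taxable items → 4.25% + 1.75% county = 6% → €0.32
Wooden train set €88.41: toys → 7.5% + 1.25% county = 8.75% → €7.74
Laundry detergent €18.09: other taxable items → 4.25% + 1.75% county = 6% → €1.09
Total tax = €0.55 + €1.59 + €0.32 + €7.74 + €1.09 = €11.29

€11.29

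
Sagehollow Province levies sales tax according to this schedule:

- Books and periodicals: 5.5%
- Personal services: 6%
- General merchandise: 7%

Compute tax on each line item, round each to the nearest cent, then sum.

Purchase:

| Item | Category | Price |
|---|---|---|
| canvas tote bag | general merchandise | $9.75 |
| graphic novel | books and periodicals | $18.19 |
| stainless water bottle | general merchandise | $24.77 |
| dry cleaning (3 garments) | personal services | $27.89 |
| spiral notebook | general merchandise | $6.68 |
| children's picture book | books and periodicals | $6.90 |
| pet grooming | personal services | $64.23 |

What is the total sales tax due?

Canvas tote bag $9.75: general merchandise → 7% → $0.68
Graphic novel $18.19: books and periodicals → 5.5% → $1.00
Stainless water bottle $24.77: general merchandise → 7% → $1.73
Dry cleaning (3 garments) $27.89: personal services → 6% → $1.67
Spiral notebook $6.68: general merchandise → 7% → $0.47
Children's picture book $6.90: books and periodicals → 5.5% → $0.38
Pet grooming $64.23: personal services → 6% → $3.85
Total tax = $0.68 + $1.00 + $1.73 + $1.67 + $0.47 + $0.38 + $3.85 = $9.78

$9.78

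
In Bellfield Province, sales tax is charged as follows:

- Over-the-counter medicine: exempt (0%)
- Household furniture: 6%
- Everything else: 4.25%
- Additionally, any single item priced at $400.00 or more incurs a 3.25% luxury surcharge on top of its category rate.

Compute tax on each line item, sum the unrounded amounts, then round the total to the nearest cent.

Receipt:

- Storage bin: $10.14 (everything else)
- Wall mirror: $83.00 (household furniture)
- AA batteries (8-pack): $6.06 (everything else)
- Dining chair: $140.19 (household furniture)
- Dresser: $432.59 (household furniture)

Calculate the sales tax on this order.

$54.09

Storage bin $10.14: everything else → 4.25% → $0.43095
Wall mirror $83.00: household furniture → 6% → $4.98
AA batteries (8-pack) $6.06: everything else → 4.25% → $0.25755
Dining chair $140.19: household furniture → 6% → $8.4114
Dresser $432.59: household furniture → 6% + 3.25% surcharge = 9.25% → $40.014575
Unrounded tax sum = $54.094475 → $54.09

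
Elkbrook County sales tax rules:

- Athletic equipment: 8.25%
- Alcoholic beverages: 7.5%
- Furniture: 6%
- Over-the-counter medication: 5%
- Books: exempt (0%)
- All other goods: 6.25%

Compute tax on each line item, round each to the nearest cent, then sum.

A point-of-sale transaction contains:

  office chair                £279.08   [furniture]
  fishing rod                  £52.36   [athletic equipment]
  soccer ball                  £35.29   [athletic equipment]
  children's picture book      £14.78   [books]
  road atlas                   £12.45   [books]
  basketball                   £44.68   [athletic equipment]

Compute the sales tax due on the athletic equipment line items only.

£10.92

Fishing rod £52.36: athletic equipment → 8.25% → £4.32
Soccer ball £35.29: athletic equipment → 8.25% → £2.91
Basketball £44.68: athletic equipment → 8.25% → £3.69
Tax on athletic equipment = £4.32 + £2.91 + £3.69 = £10.92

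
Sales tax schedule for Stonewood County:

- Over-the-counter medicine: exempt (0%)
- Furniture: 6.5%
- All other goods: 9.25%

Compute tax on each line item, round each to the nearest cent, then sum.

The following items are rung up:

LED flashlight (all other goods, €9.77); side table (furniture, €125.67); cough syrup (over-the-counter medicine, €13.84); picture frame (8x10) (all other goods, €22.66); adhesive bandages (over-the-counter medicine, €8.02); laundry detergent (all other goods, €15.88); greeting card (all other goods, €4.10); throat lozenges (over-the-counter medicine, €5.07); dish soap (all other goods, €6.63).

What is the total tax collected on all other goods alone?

LED flashlight €9.77: all other goods → 9.25% → €0.90
Picture frame (8x10) €22.66: all other goods → 9.25% → €2.10
Laundry detergent €15.88: all other goods → 9.25% → €1.47
Greeting card €4.10: all other goods → 9.25% → €0.38
Dish soap €6.63: all other goods → 9.25% → €0.61
Tax on all other goods = €0.90 + €2.10 + €1.47 + €0.38 + €0.61 = €5.46

€5.46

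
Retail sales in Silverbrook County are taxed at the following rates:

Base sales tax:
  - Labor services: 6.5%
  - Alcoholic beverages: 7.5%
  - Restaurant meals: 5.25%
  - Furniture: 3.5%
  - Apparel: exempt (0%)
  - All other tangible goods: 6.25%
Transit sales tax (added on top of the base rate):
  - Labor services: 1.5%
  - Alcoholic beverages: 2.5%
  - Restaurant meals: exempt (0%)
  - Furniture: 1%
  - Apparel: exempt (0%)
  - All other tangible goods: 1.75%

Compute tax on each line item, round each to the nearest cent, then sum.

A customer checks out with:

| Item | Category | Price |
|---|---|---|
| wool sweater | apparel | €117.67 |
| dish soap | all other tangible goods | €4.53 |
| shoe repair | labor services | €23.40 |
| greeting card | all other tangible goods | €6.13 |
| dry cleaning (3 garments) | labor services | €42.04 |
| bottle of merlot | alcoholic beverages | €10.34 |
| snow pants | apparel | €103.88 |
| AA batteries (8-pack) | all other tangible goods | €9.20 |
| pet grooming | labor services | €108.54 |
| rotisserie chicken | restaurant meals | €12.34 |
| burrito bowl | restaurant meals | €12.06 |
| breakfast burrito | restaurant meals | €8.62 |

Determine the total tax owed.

€18.26

Wool sweater €117.67: apparel → 0% + 0% transit = 0% → €0.00
Dish soap €4.53: all other tangible goods → 6.25% + 1.75% transit = 8% → €0.36
Shoe repair €23.40: labor services → 6.5% + 1.5% transit = 8% → €1.87
Greeting card €6.13: all other tangible goods → 6.25% + 1.75% transit = 8% → €0.49
Dry cleaning (3 garments) €42.04: labor services → 6.5% + 1.5% transit = 8% → €3.36
Bottle of merlot €10.34: alcoholic beverages → 7.5% + 2.5% transit = 10% → €1.03
Snow pants €103.88: apparel → 0% + 0% transit = 0% → €0.00
AA batteries (8-pack) €9.20: all other tangible goods → 6.25% + 1.75% transit = 8% → €0.74
Pet grooming €108.54: labor services → 6.5% + 1.5% transit = 8% → €8.68
Rotisserie chicken €12.34: restaurant meals → 5.25% + 0% transit = 5.25% → €0.65
Burrito bowl €12.06: restaurant meals → 5.25% + 0% transit = 5.25% → €0.63
Breakfast burrito €8.62: restaurant meals → 5.25% + 0% transit = 5.25% → €0.45
Total tax = €0.36 + €1.87 + €0.49 + €3.36 + €1.03 + €0.74 + €8.68 + €0.65 + €0.63 + €0.45 = €18.26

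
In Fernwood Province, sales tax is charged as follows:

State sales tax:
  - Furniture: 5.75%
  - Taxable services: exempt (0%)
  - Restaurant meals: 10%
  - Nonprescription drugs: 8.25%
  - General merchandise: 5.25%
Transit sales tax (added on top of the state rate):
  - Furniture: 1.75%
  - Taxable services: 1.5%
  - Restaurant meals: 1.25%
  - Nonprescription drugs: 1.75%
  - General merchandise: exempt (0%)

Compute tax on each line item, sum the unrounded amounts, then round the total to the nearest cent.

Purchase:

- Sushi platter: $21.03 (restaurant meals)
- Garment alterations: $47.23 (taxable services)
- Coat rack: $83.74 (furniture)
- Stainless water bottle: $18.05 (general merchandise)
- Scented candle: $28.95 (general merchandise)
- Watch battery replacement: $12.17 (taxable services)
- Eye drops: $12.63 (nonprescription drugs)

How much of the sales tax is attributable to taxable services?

Garment alterations $47.23: taxable services → 0% + 1.5% transit = 1.5% → $0.70845
Watch battery replacement $12.17: taxable services → 0% + 1.5% transit = 1.5% → $0.18255
Tax on taxable services: unrounded sum = $0.891 → $0.89

$0.89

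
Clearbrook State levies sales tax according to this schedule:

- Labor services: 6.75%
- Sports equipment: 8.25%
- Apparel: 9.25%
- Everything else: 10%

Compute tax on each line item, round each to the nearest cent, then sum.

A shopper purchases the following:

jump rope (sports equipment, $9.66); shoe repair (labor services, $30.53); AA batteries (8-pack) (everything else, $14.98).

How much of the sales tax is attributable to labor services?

Shoe repair $30.53: labor services → 6.75% → $2.06
Tax on labor services = $2.06

$2.06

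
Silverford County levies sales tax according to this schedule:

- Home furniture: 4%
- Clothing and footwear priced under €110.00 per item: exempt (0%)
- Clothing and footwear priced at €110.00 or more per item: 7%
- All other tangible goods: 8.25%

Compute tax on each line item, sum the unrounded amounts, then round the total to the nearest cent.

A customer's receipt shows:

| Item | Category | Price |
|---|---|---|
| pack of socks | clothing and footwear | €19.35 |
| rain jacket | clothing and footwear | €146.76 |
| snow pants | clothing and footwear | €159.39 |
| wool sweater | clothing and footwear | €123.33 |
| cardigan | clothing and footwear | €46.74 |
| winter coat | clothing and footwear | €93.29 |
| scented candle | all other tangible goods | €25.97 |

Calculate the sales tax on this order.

€32.21

Pack of socks €19.35: clothing and footwear, under €110.00 → 0% → €0.00
Rain jacket €146.76: clothing and footwear, €110.00 or more → 7% → €10.2732
Snow pants €159.39: clothing and footwear, €110.00 or more → 7% → €11.1573
Wool sweater €123.33: clothing and footwear, €110.00 or more → 7% → €8.6331
Cardigan €46.74: clothing and footwear, under €110.00 → 0% → €0.00
Winter coat €93.29: clothing and footwear, under €110.00 → 0% → €0.00
Scented candle €25.97: all other tangible goods → 8.25% → €2.142525
Unrounded tax sum = €32.206125 → €32.21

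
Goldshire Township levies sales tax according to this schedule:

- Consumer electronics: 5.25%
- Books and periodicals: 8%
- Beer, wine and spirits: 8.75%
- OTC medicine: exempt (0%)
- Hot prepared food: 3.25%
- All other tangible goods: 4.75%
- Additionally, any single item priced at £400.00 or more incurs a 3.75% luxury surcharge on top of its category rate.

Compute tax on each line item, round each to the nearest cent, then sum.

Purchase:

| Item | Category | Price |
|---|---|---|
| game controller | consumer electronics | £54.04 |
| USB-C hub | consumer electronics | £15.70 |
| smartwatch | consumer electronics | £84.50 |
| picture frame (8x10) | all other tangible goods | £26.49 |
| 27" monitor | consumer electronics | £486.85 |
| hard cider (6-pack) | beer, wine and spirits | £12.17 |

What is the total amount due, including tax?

Game controller £54.04: consumer electronics → 5.25% → £2.84
USB-C hub £15.70: consumer electronics → 5.25% → £0.82
Smartwatch £84.50: consumer electronics → 5.25% → £4.44
Picture frame (8x10) £26.49: all other tangible goods → 4.75% → £1.26
27" monitor £486.85: consumer electronics → 5.25% + 3.75% surcharge = 9% → £43.82
Hard cider (6-pack) £12.17: beer, wine and spirits → 8.75% → £1.06
Subtotal = £679.75; tax = £54.24; total due = £733.99

£733.99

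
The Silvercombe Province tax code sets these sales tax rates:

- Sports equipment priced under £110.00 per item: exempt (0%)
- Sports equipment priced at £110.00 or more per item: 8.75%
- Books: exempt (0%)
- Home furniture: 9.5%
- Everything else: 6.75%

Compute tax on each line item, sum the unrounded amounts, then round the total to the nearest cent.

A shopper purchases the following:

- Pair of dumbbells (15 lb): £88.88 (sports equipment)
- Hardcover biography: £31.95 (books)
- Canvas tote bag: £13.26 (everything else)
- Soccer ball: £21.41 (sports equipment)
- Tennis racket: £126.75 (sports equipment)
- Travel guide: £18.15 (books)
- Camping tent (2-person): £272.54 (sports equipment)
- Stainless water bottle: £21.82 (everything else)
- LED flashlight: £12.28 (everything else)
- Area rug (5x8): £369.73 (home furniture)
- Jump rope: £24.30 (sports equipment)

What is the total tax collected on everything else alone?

£3.20

Canvas tote bag £13.26: everything else → 6.75% → £0.89505
Stainless water bottle £21.82: everything else → 6.75% → £1.47285
LED flashlight £12.28: everything else → 6.75% → £0.8289
Tax on everything else: unrounded sum = £3.1968 → £3.20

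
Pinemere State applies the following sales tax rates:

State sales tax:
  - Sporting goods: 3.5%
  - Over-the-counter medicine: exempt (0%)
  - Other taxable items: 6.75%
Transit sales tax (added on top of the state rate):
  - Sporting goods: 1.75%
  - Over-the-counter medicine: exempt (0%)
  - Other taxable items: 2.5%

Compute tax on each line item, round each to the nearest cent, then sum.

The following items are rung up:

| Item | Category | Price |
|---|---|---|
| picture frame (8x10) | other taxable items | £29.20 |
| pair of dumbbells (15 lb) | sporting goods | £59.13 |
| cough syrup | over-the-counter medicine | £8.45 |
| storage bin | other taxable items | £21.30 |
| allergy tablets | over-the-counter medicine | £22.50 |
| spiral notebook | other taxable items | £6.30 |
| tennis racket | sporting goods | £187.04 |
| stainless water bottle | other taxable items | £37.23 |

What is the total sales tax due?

£21.61

Picture frame (8x10) £29.20: other taxable items → 6.75% + 2.5% transit = 9.25% → £2.70
Pair of dumbbells (15 lb) £59.13: sporting goods → 3.5% + 1.75% transit = 5.25% → £3.10
Cough syrup £8.45: over-the-counter medicine → 0% + 0% transit = 0% → £0.00
Storage bin £21.30: other taxable items → 6.75% + 2.5% transit = 9.25% → £1.97
Allergy tablets £22.50: over-the-counter medicine → 0% + 0% transit = 0% → £0.00
Spiral notebook £6.30: other taxable items → 6.75% + 2.5% transit = 9.25% → £0.58
Tennis racket £187.04: sporting goods → 3.5% + 1.75% transit = 5.25% → £9.82
Stainless water bottle £37.23: other taxable items → 6.75% + 2.5% transit = 9.25% → £3.44
Total tax = £2.70 + £3.10 + £1.97 + £0.58 + £9.82 + £3.44 = £21.61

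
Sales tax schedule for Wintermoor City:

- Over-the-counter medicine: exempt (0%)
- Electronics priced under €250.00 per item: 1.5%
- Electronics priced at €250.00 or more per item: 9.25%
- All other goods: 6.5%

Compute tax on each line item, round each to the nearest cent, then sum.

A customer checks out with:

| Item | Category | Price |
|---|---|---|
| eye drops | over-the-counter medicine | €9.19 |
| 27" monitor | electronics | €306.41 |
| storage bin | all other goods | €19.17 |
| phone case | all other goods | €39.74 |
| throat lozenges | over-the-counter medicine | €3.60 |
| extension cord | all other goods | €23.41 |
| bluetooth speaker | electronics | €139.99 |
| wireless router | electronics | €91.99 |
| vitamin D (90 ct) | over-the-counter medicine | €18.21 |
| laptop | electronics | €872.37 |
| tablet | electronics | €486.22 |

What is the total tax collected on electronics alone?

27" monitor €306.41: electronics, €250.00 or more → 9.25% → €28.34
Bluetooth speaker €139.99: electronics, under €250.00 → 1.5% → €2.10
Wireless router €91.99: electronics, under €250.00 → 1.5% → €1.38
Laptop €872.37: electronics, €250.00 or more → 9.25% → €80.69
Tablet €486.22: electronics, €250.00 or more → 9.25% → €44.98
Tax on electronics = €28.34 + €2.10 + €1.38 + €80.69 + €44.98 = €157.49

€157.49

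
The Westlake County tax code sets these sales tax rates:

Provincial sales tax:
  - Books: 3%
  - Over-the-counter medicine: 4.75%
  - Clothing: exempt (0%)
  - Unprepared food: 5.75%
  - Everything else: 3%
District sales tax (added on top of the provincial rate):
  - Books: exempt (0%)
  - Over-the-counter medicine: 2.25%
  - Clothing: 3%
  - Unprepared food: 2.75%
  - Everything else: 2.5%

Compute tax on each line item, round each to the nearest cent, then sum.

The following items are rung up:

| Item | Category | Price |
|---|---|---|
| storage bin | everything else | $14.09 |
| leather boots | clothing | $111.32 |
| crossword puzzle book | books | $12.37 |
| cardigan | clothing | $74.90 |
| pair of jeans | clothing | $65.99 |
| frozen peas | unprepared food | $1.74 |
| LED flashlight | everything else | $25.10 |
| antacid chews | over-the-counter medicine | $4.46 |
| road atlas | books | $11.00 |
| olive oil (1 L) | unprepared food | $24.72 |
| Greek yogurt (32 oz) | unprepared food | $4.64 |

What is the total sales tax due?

$13.37

Storage bin $14.09: everything else → 3% + 2.5% district = 5.5% → $0.77
Leather boots $111.32: clothing → 0% + 3% district = 3% → $3.34
Crossword puzzle book $12.37: books → 3% + 0% district = 3% → $0.37
Cardigan $74.90: clothing → 0% + 3% district = 3% → $2.25
Pair of jeans $65.99: clothing → 0% + 3% district = 3% → $1.98
Frozen peas $1.74: unprepared food → 5.75% + 2.75% district = 8.5% → $0.15
LED flashlight $25.10: everything else → 3% + 2.5% district = 5.5% → $1.38
Antacid chews $4.46: over-the-counter medicine → 4.75% + 2.25% district = 7% → $0.31
Road atlas $11.00: books → 3% + 0% district = 3% → $0.33
Olive oil (1 L) $24.72: unprepared food → 5.75% + 2.75% district = 8.5% → $2.10
Greek yogurt (32 oz) $4.64: unprepared food → 5.75% + 2.75% district = 8.5% → $0.39
Total tax = $0.77 + $3.34 + $0.37 + $2.25 + $1.98 + $0.15 + $1.38 + $0.31 + $0.33 + $2.10 + $0.39 = $13.37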